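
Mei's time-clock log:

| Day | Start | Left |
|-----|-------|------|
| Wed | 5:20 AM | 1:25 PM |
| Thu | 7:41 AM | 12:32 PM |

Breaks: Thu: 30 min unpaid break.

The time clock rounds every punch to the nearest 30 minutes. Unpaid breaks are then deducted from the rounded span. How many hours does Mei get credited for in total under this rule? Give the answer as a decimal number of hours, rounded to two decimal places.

12.50 hours

Wed: in 5:20 AM→5:30 AM, out 1:25 PM→1:30 PM; 8 h 0 min
Thu: in 7:41 AM→7:30 AM, out 12:32 PM→12:30 PM; 5 h 0 min − 30 min = 4 h 30 min
Total credited: 12 h 30 min.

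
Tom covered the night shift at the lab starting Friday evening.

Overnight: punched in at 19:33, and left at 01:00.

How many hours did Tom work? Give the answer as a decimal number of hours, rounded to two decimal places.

5.45 hours

Overnight: 19:33 → midnight = 4 h 27 min; midnight → 01:00 = 1 h 0 min; span 5 h 27 min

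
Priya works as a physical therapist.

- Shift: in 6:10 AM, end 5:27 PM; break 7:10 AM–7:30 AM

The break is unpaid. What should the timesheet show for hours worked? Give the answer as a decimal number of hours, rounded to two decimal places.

Shift: 6:10 AM–5:27 PM = 11 h 17 min; less 20 min break → 10 h 57 min

10.95 hours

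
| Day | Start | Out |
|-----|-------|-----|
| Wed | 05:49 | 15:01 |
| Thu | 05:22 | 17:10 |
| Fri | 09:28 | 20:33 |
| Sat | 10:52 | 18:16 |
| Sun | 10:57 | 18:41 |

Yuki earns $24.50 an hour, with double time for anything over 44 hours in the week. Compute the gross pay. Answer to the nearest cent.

$1235.62

Wed: 05:49–15:01 = 9 h 12 min
Thu: 05:22–17:10 = 11 h 48 min
Fri: 09:28–20:33 = 11 h 5 min
Sat: 10:52–18:16 = 7 h 24 min
Sun: 10:57–18:41 = 7 h 44 min
Total worked: 47 h 13 min = 2833 min.
Regular 44 h 0 min = 2640 min at $24.50/h; overtime 3 h 13 min = 193 min at $49.00/h.
Pay = (2640 × $24.50 + 193 × $49.00) ÷ 60 = $1235.62.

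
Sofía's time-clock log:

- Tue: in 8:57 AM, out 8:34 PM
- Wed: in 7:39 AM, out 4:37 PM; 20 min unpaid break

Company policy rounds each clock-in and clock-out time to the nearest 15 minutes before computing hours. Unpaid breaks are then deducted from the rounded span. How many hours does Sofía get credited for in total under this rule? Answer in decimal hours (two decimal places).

19.92 hours

Tue: in 8:57 AM→9:00 AM, out 8:34 PM→8:30 PM; 11 h 30 min
Wed: in 7:39 AM→7:45 AM, out 4:37 PM→4:30 PM; 8 h 45 min − 20 min = 8 h 25 min
Total credited: 19 h 55 min.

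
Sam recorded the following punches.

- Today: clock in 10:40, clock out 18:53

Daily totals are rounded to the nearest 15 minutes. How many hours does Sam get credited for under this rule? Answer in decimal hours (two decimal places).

Today: 10:40–18:53 = 8 h 13 min → rounds to 8 h 15 min

8.25 hours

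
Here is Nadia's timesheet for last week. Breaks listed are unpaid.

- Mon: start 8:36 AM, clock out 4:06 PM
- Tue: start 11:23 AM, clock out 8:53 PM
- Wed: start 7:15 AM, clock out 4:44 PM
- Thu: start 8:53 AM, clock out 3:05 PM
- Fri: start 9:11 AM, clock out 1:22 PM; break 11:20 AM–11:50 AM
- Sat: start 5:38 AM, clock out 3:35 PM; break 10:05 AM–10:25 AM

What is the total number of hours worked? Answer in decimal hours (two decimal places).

Mon: 8:36 AM–4:06 PM = 7 h 30 min
Tue: 11:23 AM–8:53 PM = 9 h 30 min
Wed: 7:15 AM–4:44 PM = 9 h 29 min
Thu: 8:53 AM–3:05 PM = 6 h 12 min
Fri: 9:11 AM–1:22 PM = 4 h 11 min; less 30 min break → 3 h 41 min
Sat: 5:38 AM–3:35 PM = 9 h 57 min; less 20 min break → 9 h 37 min
Total: 7 h 30 min + 9 h 30 min + 9 h 29 min + 6 h 12 min + 3 h 41 min + 9 h 37 min = 45 h 59 min.

45.98 hours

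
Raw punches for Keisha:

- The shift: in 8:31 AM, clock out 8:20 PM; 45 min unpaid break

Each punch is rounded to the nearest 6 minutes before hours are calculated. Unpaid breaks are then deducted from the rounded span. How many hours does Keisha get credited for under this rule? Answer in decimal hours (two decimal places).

11.05 hours

The shift: in 8:31 AM→8:30 AM, out 8:20 PM→8:18 PM; 11 h 48 min − 45 min = 11 h 3 min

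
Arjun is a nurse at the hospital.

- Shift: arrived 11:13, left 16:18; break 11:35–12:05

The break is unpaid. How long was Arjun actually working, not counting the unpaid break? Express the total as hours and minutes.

4 h 35 min

Shift: 11:13–16:18 = 5 h 5 min; less 30 min break → 4 h 35 min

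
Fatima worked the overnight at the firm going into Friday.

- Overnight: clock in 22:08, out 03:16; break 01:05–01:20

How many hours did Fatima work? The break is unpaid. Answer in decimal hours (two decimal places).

Overnight: 22:08 → midnight = 1 h 52 min; midnight → 03:16 = 3 h 16 min; span 5 h 8 min; less 15 min break → 4 h 53 min

4.88 hours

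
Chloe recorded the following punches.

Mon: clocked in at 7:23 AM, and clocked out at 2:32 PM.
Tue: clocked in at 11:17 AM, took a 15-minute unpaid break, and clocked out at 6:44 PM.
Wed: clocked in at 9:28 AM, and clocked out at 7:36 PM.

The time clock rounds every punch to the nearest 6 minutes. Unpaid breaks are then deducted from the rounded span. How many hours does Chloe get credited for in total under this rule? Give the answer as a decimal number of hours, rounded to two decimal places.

24.35 hours

Mon: in 7:23 AM→7:24 AM, out 2:32 PM→2:30 PM; 7 h 6 min
Tue: in 11:17 AM→11:18 AM, out 6:44 PM→6:42 PM; 7 h 24 min − 15 min = 7 h 9 min
Wed: in 9:28 AM→9:30 AM, out 7:36 PM→7:36 PM; 10 h 6 min
Total credited: 24 h 21 min.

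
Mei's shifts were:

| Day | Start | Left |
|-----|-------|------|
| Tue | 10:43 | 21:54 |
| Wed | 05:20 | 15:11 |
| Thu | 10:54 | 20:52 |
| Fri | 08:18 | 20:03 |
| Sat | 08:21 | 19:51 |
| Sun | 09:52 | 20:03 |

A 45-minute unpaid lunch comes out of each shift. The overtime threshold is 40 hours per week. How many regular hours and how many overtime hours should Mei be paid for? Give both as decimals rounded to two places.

Regular 40.00 hours, overtime 19.93 hours

Tue: 10:43–21:54 = 11 h 11 min; less 45 min break → 10 h 26 min
Wed: 05:20–15:11 = 9 h 51 min; less 45 min break → 9 h 6 min
Thu: 10:54–20:52 = 9 h 58 min; less 45 min break → 9 h 13 min
Fri: 08:18–20:03 = 11 h 45 min; less 45 min break → 11 h 0 min
Sat: 08:21–19:51 = 11 h 30 min; less 45 min break → 10 h 45 min
Sun: 09:52–20:03 = 10 h 11 min; less 45 min break → 9 h 26 min
Total worked: 59 h 56 min = 59.93 h.
Threshold 40 h → overtime 19 h 56 min, regular 40 h 0 min.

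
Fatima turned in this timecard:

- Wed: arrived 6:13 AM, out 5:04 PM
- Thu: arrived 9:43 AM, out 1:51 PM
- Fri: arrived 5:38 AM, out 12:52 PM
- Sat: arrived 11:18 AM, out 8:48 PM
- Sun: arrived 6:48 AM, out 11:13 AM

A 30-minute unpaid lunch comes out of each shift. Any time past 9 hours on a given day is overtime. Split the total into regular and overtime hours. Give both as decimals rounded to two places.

Wed: 6:13 AM–5:04 PM = 10 h 51 min; less 30 min break → 10 h 21 min
Thu: 9:43 AM–1:51 PM = 4 h 8 min; less 30 min break → 3 h 38 min
Fri: 5:38 AM–12:52 PM = 7 h 14 min; less 30 min break → 6 h 44 min
Sat: 11:18 AM–8:48 PM = 9 h 30 min; less 30 min break → 9 h 0 min
Sun: 6:48 AM–11:13 AM = 4 h 25 min; less 30 min break → 3 h 55 min
Wed reg 9 h 0 min / OT 1 h 21 min; Thu reg 3 h 38 min / OT 0 h 0 min; Fri reg 6 h 44 min / OT 0 h 0 min; Sat reg 9 h 0 min / OT 0 h 0 min; Sun reg 3 h 55 min / OT 0 h 0 min.
Totals: regular 32 h 17 min, overtime 1 h 21 min.

Regular 32.28 hours, overtime 1.35 hours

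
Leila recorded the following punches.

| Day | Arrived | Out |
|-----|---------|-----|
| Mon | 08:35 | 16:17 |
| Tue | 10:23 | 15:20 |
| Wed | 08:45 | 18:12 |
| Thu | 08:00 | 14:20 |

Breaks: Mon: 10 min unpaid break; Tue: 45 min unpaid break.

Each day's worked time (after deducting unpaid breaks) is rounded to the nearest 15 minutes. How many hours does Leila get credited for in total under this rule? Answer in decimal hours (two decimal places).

Mon: 08:35–16:17 = 7 h 42 min − 10 min = 7 h 32 min → rounds to 7 h 30 min
Tue: 10:23–15:20 = 4 h 57 min − 45 min = 4 h 12 min → rounds to 4 h 15 min
Wed: 08:45–18:12 = 9 h 27 min → rounds to 9 h 30 min
Thu: 08:00–14:20 = 6 h 20 min → rounds to 6 h 15 min
Total credited: 27 h 30 min.

27.50 hours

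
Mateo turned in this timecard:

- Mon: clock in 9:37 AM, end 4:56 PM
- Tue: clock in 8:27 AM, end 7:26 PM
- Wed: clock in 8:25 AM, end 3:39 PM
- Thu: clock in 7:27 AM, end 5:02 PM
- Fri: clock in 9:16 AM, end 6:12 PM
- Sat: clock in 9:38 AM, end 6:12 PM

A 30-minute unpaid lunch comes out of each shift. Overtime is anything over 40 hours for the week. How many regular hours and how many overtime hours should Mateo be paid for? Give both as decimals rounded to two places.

Regular 40.00 hours, overtime 9.62 hours

Mon: 9:37 AM–4:56 PM = 7 h 19 min; less 30 min break → 6 h 49 min
Tue: 8:27 AM–7:26 PM = 10 h 59 min; less 30 min break → 10 h 29 min
Wed: 8:25 AM–3:39 PM = 7 h 14 min; less 30 min break → 6 h 44 min
Thu: 7:27 AM–5:02 PM = 9 h 35 min; less 30 min break → 9 h 5 min
Fri: 9:16 AM–6:12 PM = 8 h 56 min; less 30 min break → 8 h 26 min
Sat: 9:38 AM–6:12 PM = 8 h 34 min; less 30 min break → 8 h 4 min
Total worked: 49 h 37 min = 49.62 h.
Threshold 40 h → overtime 9 h 37 min, regular 40 h 0 min.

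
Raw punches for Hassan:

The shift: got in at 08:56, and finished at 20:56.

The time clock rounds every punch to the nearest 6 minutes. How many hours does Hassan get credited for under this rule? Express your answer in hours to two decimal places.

12.00 hours

The shift: in 08:56→08:54, out 20:56→20:54; 12 h 0 min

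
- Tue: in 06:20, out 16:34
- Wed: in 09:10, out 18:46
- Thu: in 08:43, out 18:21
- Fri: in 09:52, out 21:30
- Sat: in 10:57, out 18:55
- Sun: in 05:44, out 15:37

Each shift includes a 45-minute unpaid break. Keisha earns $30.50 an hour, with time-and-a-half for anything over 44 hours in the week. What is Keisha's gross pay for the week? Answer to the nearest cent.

Tue: 06:20–16:34 = 10 h 14 min; less 45 min break → 9 h 29 min
Wed: 09:10–18:46 = 9 h 36 min; less 45 min break → 8 h 51 min
Thu: 08:43–18:21 = 9 h 38 min; less 45 min break → 8 h 53 min
Fri: 09:52–21:30 = 11 h 38 min; less 45 min break → 10 h 53 min
Sat: 10:57–18:55 = 7 h 58 min; less 45 min break → 7 h 13 min
Sun: 05:44–15:37 = 9 h 53 min; less 45 min break → 9 h 8 min
Total worked: 54 h 27 min = 3267 min.
Regular 44 h 0 min = 2640 min at $30.50/h; overtime 10 h 27 min = 627 min at $45.75/h.
Pay = (2640 × $30.50 + 627 × $45.75) ÷ 60 = $1820.09.

$1820.09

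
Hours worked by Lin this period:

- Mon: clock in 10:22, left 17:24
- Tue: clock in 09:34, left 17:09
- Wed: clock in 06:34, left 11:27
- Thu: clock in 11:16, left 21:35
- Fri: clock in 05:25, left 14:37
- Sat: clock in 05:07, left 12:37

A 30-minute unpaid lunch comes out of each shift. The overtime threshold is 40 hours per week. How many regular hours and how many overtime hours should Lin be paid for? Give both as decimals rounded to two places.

Regular 40.00 hours, overtime 3.52 hours

Mon: 10:22–17:24 = 7 h 2 min; less 30 min break → 6 h 32 min
Tue: 09:34–17:09 = 7 h 35 min; less 30 min break → 7 h 5 min
Wed: 06:34–11:27 = 4 h 53 min; less 30 min break → 4 h 23 min
Thu: 11:16–21:35 = 10 h 19 min; less 30 min break → 9 h 49 min
Fri: 05:25–14:37 = 9 h 12 min; less 30 min break → 8 h 42 min
Sat: 05:07–12:37 = 7 h 30 min; less 30 min break → 7 h 0 min
Total worked: 43 h 31 min = 43.52 h.
Threshold 40 h → overtime 3 h 31 min, regular 40 h 0 min.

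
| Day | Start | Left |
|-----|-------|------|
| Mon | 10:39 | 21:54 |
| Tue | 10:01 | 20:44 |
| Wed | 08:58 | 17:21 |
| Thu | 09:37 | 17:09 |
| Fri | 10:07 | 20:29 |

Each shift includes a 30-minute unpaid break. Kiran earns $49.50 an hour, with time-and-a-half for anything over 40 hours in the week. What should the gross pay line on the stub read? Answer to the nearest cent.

$2406.94

Mon: 10:39–21:54 = 11 h 15 min; less 30 min break → 10 h 45 min
Tue: 10:01–20:44 = 10 h 43 min; less 30 min break → 10 h 13 min
Wed: 08:58–17:21 = 8 h 23 min; less 30 min break → 7 h 53 min
Thu: 09:37–17:09 = 7 h 32 min; less 30 min break → 7 h 2 min
Fri: 10:07–20:29 = 10 h 22 min; less 30 min break → 9 h 52 min
Total worked: 45 h 45 min = 2745 min.
Regular 40 h 0 min = 2400 min at $49.50/h; overtime 5 h 45 min = 345 min at $74.25/h.
Pay = (2400 × $49.50 + 345 × $74.25) ÷ 60 = $2406.94.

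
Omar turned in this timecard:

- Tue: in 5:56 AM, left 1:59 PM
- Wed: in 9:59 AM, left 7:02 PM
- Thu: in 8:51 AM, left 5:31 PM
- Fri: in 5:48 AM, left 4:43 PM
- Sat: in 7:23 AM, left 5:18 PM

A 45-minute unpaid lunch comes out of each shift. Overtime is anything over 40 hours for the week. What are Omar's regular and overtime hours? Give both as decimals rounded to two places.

Regular 40.00 hours, overtime 2.85 hours

Tue: 5:56 AM–1:59 PM = 8 h 3 min; less 45 min break → 7 h 18 min
Wed: 9:59 AM–7:02 PM = 9 h 3 min; less 45 min break → 8 h 18 min
Thu: 8:51 AM–5:31 PM = 8 h 40 min; less 45 min break → 7 h 55 min
Fri: 5:48 AM–4:43 PM = 10 h 55 min; less 45 min break → 10 h 10 min
Sat: 7:23 AM–5:18 PM = 9 h 55 min; less 45 min break → 9 h 10 min
Total worked: 42 h 51 min = 42.85 h.
Threshold 40 h → overtime 2 h 51 min, regular 40 h 0 min.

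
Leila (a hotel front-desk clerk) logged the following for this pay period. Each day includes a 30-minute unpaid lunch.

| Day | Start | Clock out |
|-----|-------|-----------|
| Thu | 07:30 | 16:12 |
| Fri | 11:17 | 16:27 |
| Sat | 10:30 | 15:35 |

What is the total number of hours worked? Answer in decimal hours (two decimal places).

17.45 hours

Thu: 07:30–16:12 = 8 h 42 min; less 30 min break → 8 h 12 min
Fri: 11:17–16:27 = 5 h 10 min; less 30 min break → 4 h 40 min
Sat: 10:30–15:35 = 5 h 5 min; less 30 min break → 4 h 35 min
Total: 8 h 12 min + 4 h 40 min + 4 h 35 min = 17 h 27 min.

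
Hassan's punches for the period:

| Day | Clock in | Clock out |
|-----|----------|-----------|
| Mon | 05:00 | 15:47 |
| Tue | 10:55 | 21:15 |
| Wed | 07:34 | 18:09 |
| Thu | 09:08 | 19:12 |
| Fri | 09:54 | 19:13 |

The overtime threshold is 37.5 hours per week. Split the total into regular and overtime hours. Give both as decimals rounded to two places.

Regular 37.50 hours, overtime 13.58 hours

Mon: 05:00–15:47 = 10 h 47 min
Tue: 10:55–21:15 = 10 h 20 min
Wed: 07:34–18:09 = 10 h 35 min
Thu: 09:08–19:12 = 10 h 4 min
Fri: 09:54–19:13 = 9 h 19 min
Total worked: 51 h 5 min = 51.08 h.
Threshold 37.5 h → overtime 13 h 35 min, regular 37 h 30 min.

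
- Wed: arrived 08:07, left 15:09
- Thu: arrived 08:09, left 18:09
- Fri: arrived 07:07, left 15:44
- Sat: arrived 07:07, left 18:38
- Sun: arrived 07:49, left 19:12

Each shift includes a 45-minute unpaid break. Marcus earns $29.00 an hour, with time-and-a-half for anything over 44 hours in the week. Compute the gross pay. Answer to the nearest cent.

Wed: 08:07–15:09 = 7 h 2 min; less 45 min break → 6 h 17 min
Thu: 08:09–18:09 = 10 h 0 min; less 45 min break → 9 h 15 min
Fri: 07:07–15:44 = 8 h 37 min; less 45 min break → 7 h 52 min
Sat: 07:07–18:38 = 11 h 31 min; less 45 min break → 10 h 46 min
Sun: 07:49–19:12 = 11 h 23 min; less 45 min break → 10 h 38 min
Total worked: 44 h 48 min = 2688 min.
Regular 44 h 0 min = 2640 min at $29.00/h; overtime 0 h 48 min = 48 min at $43.50/h.
Pay = (2640 × $29.00 + 48 × $43.50) ÷ 60 = $1310.80.

$1310.80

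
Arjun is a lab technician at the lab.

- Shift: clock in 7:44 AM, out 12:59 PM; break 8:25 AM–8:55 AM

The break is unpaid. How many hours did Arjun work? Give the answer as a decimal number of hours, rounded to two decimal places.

Shift: 7:44 AM–12:59 PM = 5 h 15 min; less 30 min break → 4 h 45 min

4.75 hours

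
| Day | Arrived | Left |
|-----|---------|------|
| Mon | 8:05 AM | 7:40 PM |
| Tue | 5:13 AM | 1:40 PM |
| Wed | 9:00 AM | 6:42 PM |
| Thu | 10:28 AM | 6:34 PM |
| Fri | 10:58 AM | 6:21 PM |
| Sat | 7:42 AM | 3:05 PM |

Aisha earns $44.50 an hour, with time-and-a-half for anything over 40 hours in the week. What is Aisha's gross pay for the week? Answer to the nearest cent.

Mon: 8:05 AM–7:40 PM = 11 h 35 min
Tue: 5:13 AM–1:40 PM = 8 h 27 min
Wed: 9:00 AM–6:42 PM = 9 h 42 min
Thu: 10:28 AM–6:34 PM = 8 h 6 min
Fri: 10:58 AM–6:21 PM = 7 h 23 min
Sat: 7:42 AM–3:05 PM = 7 h 23 min
Total worked: 52 h 36 min = 3156 min.
Regular 40 h 0 min = 2400 min at $44.50/h; overtime 12 h 36 min = 756 min at $66.75/h.
Pay = (2400 × $44.50 + 756 × $66.75) ÷ 60 = $2621.05.

$2621.05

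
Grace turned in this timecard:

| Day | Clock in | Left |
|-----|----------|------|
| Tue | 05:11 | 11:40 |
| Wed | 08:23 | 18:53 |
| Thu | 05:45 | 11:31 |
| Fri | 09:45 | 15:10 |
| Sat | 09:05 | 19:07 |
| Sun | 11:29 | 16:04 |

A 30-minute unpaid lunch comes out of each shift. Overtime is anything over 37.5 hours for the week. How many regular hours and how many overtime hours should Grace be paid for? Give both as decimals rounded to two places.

Tue: 05:11–11:40 = 6 h 29 min; less 30 min break → 5 h 59 min
Wed: 08:23–18:53 = 10 h 30 min; less 30 min break → 10 h 0 min
Thu: 05:45–11:31 = 5 h 46 min; less 30 min break → 5 h 16 min
Fri: 09:45–15:10 = 5 h 25 min; less 30 min break → 4 h 55 min
Sat: 09:05–19:07 = 10 h 2 min; less 30 min break → 9 h 32 min
Sun: 11:29–16:04 = 4 h 35 min; less 30 min break → 4 h 5 min
Total worked: 39 h 47 min = 39.78 h.
Threshold 37.5 h → overtime 2 h 17 min, regular 37 h 30 min.

Regular 37.50 hours, overtime 2.28 hours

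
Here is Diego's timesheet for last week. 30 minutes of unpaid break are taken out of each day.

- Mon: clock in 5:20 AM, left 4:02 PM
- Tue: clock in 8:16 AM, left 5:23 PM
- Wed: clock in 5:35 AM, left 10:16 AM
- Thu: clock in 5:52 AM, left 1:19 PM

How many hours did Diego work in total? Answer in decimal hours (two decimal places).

29.95 hours

Mon: 5:20 AM–4:02 PM = 10 h 42 min; less 30 min break → 10 h 12 min
Tue: 8:16 AM–5:23 PM = 9 h 7 min; less 30 min break → 8 h 37 min
Wed: 5:35 AM–10:16 AM = 4 h 41 min; less 30 min break → 4 h 11 min
Thu: 5:52 AM–1:19 PM = 7 h 27 min; less 30 min break → 6 h 57 min
Total: 10 h 12 min + 8 h 37 min + 4 h 11 min + 6 h 57 min = 29 h 57 min.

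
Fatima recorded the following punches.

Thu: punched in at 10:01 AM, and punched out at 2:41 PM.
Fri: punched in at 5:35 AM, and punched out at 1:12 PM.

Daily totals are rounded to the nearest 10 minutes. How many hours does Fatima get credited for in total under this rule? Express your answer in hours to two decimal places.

12.33 hours

Thu: 10:01 AM–2:41 PM = 4 h 40 min → rounds to 4 h 40 min
Fri: 5:35 AM–1:12 PM = 7 h 37 min → rounds to 7 h 40 min
Total credited: 12 h 20 min.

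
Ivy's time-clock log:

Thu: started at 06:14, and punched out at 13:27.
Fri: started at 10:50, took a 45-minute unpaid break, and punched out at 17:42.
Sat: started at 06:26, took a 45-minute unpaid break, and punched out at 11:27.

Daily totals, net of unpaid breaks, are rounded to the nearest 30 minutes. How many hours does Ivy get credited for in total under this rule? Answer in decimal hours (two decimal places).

Thu: 06:14–13:27 = 7 h 13 min → rounds to 7 h 0 min
Fri: 10:50–17:42 = 6 h 52 min − 45 min = 6 h 7 min → rounds to 6 h 0 min
Sat: 06:26–11:27 = 5 h 1 min − 45 min = 4 h 16 min → rounds to 4 h 30 min
Total credited: 17 h 30 min.

17.50 hours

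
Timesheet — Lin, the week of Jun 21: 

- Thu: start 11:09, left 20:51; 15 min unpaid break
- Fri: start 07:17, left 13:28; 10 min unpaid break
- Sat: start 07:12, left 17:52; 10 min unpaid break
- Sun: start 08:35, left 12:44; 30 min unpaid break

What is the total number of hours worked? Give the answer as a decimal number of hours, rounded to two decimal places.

Thu: 11:09–20:51 = 9 h 42 min; less 15 min break → 9 h 27 min
Fri: 07:17–13:28 = 6 h 11 min; less 10 min break → 6 h 1 min
Sat: 07:12–17:52 = 10 h 40 min; less 10 min break → 10 h 30 min
Sun: 08:35–12:44 = 4 h 9 min; less 30 min break → 3 h 39 min
Total: 9 h 27 min + 6 h 1 min + 10 h 30 min + 3 h 39 min = 29 h 37 min.

29.62 hours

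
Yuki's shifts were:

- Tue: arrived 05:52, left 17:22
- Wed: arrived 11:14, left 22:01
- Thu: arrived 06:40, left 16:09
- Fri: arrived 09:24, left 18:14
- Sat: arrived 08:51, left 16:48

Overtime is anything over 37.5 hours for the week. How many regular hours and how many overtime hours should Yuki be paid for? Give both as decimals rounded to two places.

Regular 37.50 hours, overtime 11.05 hours

Tue: 05:52–17:22 = 11 h 30 min
Wed: 11:14–22:01 = 10 h 47 min
Thu: 06:40–16:09 = 9 h 29 min
Fri: 09:24–18:14 = 8 h 50 min
Sat: 08:51–16:48 = 7 h 57 min
Total worked: 48 h 33 min = 48.55 h.
Threshold 37.5 h → overtime 11 h 3 min, regular 37 h 30 min.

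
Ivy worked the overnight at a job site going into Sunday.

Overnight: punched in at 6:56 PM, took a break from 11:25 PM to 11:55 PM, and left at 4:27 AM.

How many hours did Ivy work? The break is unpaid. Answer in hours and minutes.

9 h 1 min

Overnight: 6:56 PM → midnight = 5 h 4 min; midnight → 4:27 AM = 4 h 27 min; span 9 h 31 min; less 30 min break → 9 h 1 min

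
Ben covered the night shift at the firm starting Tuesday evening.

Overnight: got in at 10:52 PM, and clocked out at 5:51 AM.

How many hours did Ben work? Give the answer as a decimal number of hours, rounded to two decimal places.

6.98 hours

Overnight: 10:52 PM → midnight = 1 h 8 min; midnight → 5:51 AM = 5 h 51 min; span 6 h 59 min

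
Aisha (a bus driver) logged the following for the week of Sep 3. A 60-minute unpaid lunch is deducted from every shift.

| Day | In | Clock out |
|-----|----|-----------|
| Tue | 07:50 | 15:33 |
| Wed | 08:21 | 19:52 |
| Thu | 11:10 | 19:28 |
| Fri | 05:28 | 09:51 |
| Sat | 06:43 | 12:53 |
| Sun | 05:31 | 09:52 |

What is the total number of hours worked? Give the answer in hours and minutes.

Tue: 07:50–15:33 = 7 h 43 min; less 60 min break → 6 h 43 min
Wed: 08:21–19:52 = 11 h 31 min; less 60 min break → 10 h 31 min
Thu: 11:10–19:28 = 8 h 18 min; less 60 min break → 7 h 18 min
Fri: 05:28–09:51 = 4 h 23 min; less 60 min break → 3 h 23 min
Sat: 06:43–12:53 = 6 h 10 min; less 60 min break → 5 h 10 min
Sun: 05:31–09:52 = 4 h 21 min; less 60 min break → 3 h 21 min
Total: 6 h 43 min + 10 h 31 min + 7 h 18 min + 3 h 23 min + 5 h 10 min + 3 h 21 min = 36 h 26 min.

36 h 26 min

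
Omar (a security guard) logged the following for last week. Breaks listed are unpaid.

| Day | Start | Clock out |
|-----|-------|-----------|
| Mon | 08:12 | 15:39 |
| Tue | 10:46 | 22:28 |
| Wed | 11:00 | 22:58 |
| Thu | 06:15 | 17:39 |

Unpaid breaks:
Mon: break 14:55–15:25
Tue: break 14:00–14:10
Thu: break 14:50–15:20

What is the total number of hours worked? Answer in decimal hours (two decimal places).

Mon: 08:12–15:39 = 7 h 27 min; less 30 min break → 6 h 57 min
Tue: 10:46–22:28 = 11 h 42 min; less 10 min break → 11 h 32 min
Wed: 11:00–22:58 = 11 h 58 min
Thu: 06:15–17:39 = 11 h 24 min; less 30 min break → 10 h 54 min
Total: 6 h 57 min + 11 h 32 min + 11 h 58 min + 10 h 54 min = 41 h 21 min.

41.35 hours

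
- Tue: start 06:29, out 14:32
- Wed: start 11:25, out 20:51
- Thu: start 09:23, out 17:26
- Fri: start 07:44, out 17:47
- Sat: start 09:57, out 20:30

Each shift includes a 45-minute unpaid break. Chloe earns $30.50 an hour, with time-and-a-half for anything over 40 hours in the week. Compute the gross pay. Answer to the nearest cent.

Tue: 06:29–14:32 = 8 h 3 min; less 45 min break → 7 h 18 min
Wed: 11:25–20:51 = 9 h 26 min; less 45 min break → 8 h 41 min
Thu: 09:23–17:26 = 8 h 3 min; less 45 min break → 7 h 18 min
Fri: 07:44–17:47 = 10 h 3 min; less 45 min break → 9 h 18 min
Sat: 09:57–20:30 = 10 h 33 min; less 45 min break → 9 h 48 min
Total worked: 42 h 23 min = 2543 min.
Regular 40 h 0 min = 2400 min at $30.50/h; overtime 2 h 23 min = 143 min at $45.75/h.
Pay = (2400 × $30.50 + 143 × $45.75) ÷ 60 = $1329.04.

$1329.04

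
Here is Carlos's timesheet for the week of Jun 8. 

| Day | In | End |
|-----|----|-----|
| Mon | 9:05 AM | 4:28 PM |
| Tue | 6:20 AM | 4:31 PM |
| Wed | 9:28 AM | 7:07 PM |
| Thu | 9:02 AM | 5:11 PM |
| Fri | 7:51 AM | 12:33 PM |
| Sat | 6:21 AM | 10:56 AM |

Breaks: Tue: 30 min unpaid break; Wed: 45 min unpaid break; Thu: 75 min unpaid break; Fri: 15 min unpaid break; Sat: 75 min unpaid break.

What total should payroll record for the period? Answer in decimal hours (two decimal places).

Mon: 9:05 AM–4:28 PM = 7 h 23 min
Tue: 6:20 AM–4:31 PM = 10 h 11 min; less 30 min break → 9 h 41 min
Wed: 9:28 AM–7:07 PM = 9 h 39 min; less 45 min break → 8 h 54 min
Thu: 9:02 AM–5:11 PM = 8 h 9 min; less 75 min break → 6 h 54 min
Fri: 7:51 AM–12:33 PM = 4 h 42 min; less 15 min break → 4 h 27 min
Sat: 6:21 AM–10:56 AM = 4 h 35 min; less 75 min break → 3 h 20 min
Total: 7 h 23 min + 9 h 41 min + 8 h 54 min + 6 h 54 min + 4 h 27 min + 3 h 20 min = 40 h 39 min.

40.65 hours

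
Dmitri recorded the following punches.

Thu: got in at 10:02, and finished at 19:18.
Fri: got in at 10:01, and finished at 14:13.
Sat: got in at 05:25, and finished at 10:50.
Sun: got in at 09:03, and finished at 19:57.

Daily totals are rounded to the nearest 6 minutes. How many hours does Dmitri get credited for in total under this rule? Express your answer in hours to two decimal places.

Thu: 10:02–19:18 = 9 h 16 min → rounds to 9 h 18 min
Fri: 10:01–14:13 = 4 h 12 min → rounds to 4 h 12 min
Sat: 05:25–10:50 = 5 h 25 min → rounds to 5 h 24 min
Sun: 09:03–19:57 = 10 h 54 min → rounds to 10 h 54 min
Total credited: 29 h 48 min.

29.80 hours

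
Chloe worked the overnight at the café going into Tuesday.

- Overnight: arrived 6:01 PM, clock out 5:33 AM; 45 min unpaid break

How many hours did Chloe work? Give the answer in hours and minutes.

10 h 47 min

Overnight: 6:01 PM → midnight = 5 h 59 min; midnight → 5:33 AM = 5 h 33 min; span 11 h 32 min; less 45 min break → 10 h 47 min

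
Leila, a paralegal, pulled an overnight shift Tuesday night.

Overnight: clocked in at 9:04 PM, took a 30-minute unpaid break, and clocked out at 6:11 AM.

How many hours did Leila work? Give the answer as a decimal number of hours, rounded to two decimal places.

Overnight: 9:04 PM → midnight = 2 h 56 min; midnight → 6:11 AM = 6 h 11 min; span 9 h 7 min; less 30 min break → 8 h 37 min

8.62 hours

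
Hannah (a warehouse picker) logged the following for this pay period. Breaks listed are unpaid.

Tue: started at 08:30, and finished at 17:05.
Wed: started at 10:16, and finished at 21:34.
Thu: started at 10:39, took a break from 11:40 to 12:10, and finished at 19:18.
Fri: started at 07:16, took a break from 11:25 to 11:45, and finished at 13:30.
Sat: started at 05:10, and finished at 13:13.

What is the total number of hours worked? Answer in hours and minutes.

41 h 59 min

Tue: 08:30–17:05 = 8 h 35 min
Wed: 10:16–21:34 = 11 h 18 min
Thu: 10:39–19:18 = 8 h 39 min; less 30 min break → 8 h 9 min
Fri: 07:16–13:30 = 6 h 14 min; less 20 min break → 5 h 54 min
Sat: 05:10–13:13 = 8 h 3 min
Total: 8 h 35 min + 11 h 18 min + 8 h 9 min + 5 h 54 min + 8 h 3 min = 41 h 59 min.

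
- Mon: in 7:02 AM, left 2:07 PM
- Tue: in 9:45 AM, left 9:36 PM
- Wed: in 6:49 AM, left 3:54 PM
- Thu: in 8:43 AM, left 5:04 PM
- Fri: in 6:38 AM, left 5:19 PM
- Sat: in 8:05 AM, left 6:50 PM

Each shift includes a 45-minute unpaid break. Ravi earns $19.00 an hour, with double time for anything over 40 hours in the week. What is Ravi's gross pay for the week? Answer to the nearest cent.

$1265.40

Mon: 7:02 AM–2:07 PM = 7 h 5 min; less 45 min break → 6 h 20 min
Tue: 9:45 AM–9:36 PM = 11 h 51 min; less 45 min break → 11 h 6 min
Wed: 6:49 AM–3:54 PM = 9 h 5 min; less 45 min break → 8 h 20 min
Thu: 8:43 AM–5:04 PM = 8 h 21 min; less 45 min break → 7 h 36 min
Fri: 6:38 AM–5:19 PM = 10 h 41 min; less 45 min break → 9 h 56 min
Sat: 8:05 AM–6:50 PM = 10 h 45 min; less 45 min break → 10 h 0 min
Total worked: 53 h 18 min = 3198 min.
Regular 40 h 0 min = 2400 min at $19.00/h; overtime 13 h 18 min = 798 min at $38.00/h.
Pay = (2400 × $19.00 + 798 × $38.00) ÷ 60 = $1265.40.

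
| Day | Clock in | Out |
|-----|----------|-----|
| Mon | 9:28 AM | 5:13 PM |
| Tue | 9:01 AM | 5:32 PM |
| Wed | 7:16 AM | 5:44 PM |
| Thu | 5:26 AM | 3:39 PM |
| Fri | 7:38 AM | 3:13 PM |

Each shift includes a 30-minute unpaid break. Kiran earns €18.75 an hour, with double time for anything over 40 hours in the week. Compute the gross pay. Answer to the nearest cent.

Mon: 9:28 AM–5:13 PM = 7 h 45 min; less 30 min break → 7 h 15 min
Tue: 9:01 AM–5:32 PM = 8 h 31 min; less 30 min break → 8 h 1 min
Wed: 7:16 AM–5:44 PM = 10 h 28 min; less 30 min break → 9 h 58 min
Thu: 5:26 AM–3:39 PM = 10 h 13 min; less 30 min break → 9 h 43 min
Fri: 7:38 AM–3:13 PM = 7 h 35 min; less 30 min break → 7 h 5 min
Total worked: 42 h 2 min = 2522 min.
Regular 40 h 0 min = 2400 min at €18.75/h; overtime 2 h 2 min = 122 min at €37.50/h.
Pay = (2400 × €18.75 + 122 × €37.50) ÷ 60 = €826.25.

€826.25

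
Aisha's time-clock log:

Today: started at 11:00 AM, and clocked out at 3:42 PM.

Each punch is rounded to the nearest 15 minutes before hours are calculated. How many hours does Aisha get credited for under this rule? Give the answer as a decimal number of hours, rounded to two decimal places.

4.75 hours

Today: in 11:00 AM→11:00 AM, out 3:42 PM→3:45 PM; 4 h 45 min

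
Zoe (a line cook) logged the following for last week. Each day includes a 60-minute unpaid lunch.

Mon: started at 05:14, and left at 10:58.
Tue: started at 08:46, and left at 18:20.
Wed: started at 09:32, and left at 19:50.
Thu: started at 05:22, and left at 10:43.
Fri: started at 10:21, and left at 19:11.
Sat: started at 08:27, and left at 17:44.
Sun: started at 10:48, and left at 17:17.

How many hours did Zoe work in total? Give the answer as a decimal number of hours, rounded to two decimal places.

Mon: 05:14–10:58 = 5 h 44 min; less 60 min break → 4 h 44 min
Tue: 08:46–18:20 = 9 h 34 min; less 60 min break → 8 h 34 min
Wed: 09:32–19:50 = 10 h 18 min; less 60 min break → 9 h 18 min
Thu: 05:22–10:43 = 5 h 21 min; less 60 min break → 4 h 21 min
Fri: 10:21–19:11 = 8 h 50 min; less 60 min break → 7 h 50 min
Sat: 08:27–17:44 = 9 h 17 min; less 60 min break → 8 h 17 min
Sun: 10:48–17:17 = 6 h 29 min; less 60 min break → 5 h 29 min
Total: 4 h 44 min + 8 h 34 min + 9 h 18 min + 4 h 21 min + 7 h 50 min + 8 h 17 min + 5 h 29 min = 48 h 33 min.

48.55 hours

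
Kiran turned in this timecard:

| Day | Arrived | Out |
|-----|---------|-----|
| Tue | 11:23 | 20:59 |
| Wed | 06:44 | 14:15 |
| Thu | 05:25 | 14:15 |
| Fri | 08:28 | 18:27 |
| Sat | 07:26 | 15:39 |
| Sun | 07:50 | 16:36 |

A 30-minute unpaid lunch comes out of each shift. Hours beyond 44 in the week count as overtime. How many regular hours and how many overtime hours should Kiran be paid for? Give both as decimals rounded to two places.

Regular 44.00 hours, overtime 5.92 hours

Tue: 11:23–20:59 = 9 h 36 min; less 30 min break → 9 h 6 min
Wed: 06:44–14:15 = 7 h 31 min; less 30 min break → 7 h 1 min
Thu: 05:25–14:15 = 8 h 50 min; less 30 min break → 8 h 20 min
Fri: 08:28–18:27 = 9 h 59 min; less 30 min break → 9 h 29 min
Sat: 07:26–15:39 = 8 h 13 min; less 30 min break → 7 h 43 min
Sun: 07:50–16:36 = 8 h 46 min; less 30 min break → 8 h 16 min
Total worked: 49 h 55 min = 49.92 h.
Threshold 44 h → overtime 5 h 55 min, regular 44 h 0 min.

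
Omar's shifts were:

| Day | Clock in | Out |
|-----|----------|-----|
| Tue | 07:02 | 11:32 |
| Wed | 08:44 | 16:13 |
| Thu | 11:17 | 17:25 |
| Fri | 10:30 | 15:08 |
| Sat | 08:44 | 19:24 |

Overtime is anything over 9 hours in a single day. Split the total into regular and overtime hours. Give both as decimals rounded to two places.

Tue: 07:02–11:32 = 4 h 30 min
Wed: 08:44–16:13 = 7 h 29 min
Thu: 11:17–17:25 = 6 h 8 min
Fri: 10:30–15:08 = 4 h 38 min
Sat: 08:44–19:24 = 10 h 40 min
Tue reg 4 h 30 min / OT 0 h 0 min; Wed reg 7 h 29 min / OT 0 h 0 min; Thu reg 6 h 8 min / OT 0 h 0 min; Fri reg 4 h 38 min / OT 0 h 0 min; Sat reg 9 h 0 min / OT 1 h 40 min.
Totals: regular 31 h 45 min, overtime 1 h 40 min.

Regular 31.75 hours, overtime 1.67 hours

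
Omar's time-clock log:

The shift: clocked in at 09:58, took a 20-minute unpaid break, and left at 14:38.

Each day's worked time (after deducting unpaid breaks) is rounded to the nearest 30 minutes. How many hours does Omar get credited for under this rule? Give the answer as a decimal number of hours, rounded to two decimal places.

The shift: 09:58–14:38 = 4 h 40 min − 20 min = 4 h 20 min → rounds to 4 h 30 min

4.50 hours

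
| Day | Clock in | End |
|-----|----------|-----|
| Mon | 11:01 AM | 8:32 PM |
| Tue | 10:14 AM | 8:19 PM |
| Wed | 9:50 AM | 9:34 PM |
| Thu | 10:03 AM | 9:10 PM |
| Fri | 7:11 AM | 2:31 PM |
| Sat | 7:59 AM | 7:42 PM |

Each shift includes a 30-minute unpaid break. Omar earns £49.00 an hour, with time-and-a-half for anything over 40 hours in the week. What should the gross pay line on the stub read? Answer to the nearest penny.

£3319.75

Mon: 11:01 AM–8:32 PM = 9 h 31 min; less 30 min break → 9 h 1 min
Tue: 10:14 AM–8:19 PM = 10 h 5 min; less 30 min break → 9 h 35 min
Wed: 9:50 AM–9:34 PM = 11 h 44 min; less 30 min break → 11 h 14 min
Thu: 10:03 AM–9:10 PM = 11 h 7 min; less 30 min break → 10 h 37 min
Fri: 7:11 AM–2:31 PM = 7 h 20 min; less 30 min break → 6 h 50 min
Sat: 7:59 AM–7:42 PM = 11 h 43 min; less 30 min break → 11 h 13 min
Total worked: 58 h 30 min = 3510 min.
Regular 40 h 0 min = 2400 min at £49.00/h; overtime 18 h 30 min = 1110 min at £73.50/h.
Pay = (2400 × £49.00 + 1110 × £73.50) ÷ 60 = £3319.75.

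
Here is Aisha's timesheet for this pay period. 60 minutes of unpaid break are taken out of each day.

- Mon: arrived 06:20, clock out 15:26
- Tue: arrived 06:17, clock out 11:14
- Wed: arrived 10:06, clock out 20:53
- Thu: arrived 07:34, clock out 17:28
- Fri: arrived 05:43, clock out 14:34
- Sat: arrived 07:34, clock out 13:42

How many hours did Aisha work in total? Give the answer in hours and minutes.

Mon: 06:20–15:26 = 9 h 6 min; less 60 min break → 8 h 6 min
Tue: 06:17–11:14 = 4 h 57 min; less 60 min break → 3 h 57 min
Wed: 10:06–20:53 = 10 h 47 min; less 60 min break → 9 h 47 min
Thu: 07:34–17:28 = 9 h 54 min; less 60 min break → 8 h 54 min
Fri: 05:43–14:34 = 8 h 51 min; less 60 min break → 7 h 51 min
Sat: 07:34–13:42 = 6 h 8 min; less 60 min break → 5 h 8 min
Total: 8 h 6 min + 3 h 57 min + 9 h 47 min + 8 h 54 min + 7 h 51 min + 5 h 8 min = 43 h 43 min.

43 h 43 min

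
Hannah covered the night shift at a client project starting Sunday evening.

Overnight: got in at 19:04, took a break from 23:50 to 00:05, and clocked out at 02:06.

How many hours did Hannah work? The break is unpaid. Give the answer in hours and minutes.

6 h 47 min

Overnight: 19:04 → midnight = 4 h 56 min; midnight → 02:06 = 2 h 6 min; span 7 h 2 min; less 15 min break → 6 h 47 min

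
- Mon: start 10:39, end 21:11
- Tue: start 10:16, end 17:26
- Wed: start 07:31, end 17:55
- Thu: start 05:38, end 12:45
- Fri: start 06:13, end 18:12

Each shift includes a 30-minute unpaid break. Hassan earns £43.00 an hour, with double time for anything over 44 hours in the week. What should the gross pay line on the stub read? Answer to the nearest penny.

Mon: 10:39–21:11 = 10 h 32 min; less 30 min break → 10 h 2 min
Tue: 10:16–17:26 = 7 h 10 min; less 30 min break → 6 h 40 min
Wed: 07:31–17:55 = 10 h 24 min; less 30 min break → 9 h 54 min
Thu: 05:38–12:45 = 7 h 7 min; less 30 min break → 6 h 37 min
Fri: 06:13–18:12 = 11 h 59 min; less 30 min break → 11 h 29 min
Total worked: 44 h 42 min = 2682 min.
Regular 44 h 0 min = 2640 min at £43.00/h; overtime 0 h 42 min = 42 min at £86.00/h.
Pay = (2640 × £43.00 + 42 × £86.00) ÷ 60 = £1952.20.

£1952.20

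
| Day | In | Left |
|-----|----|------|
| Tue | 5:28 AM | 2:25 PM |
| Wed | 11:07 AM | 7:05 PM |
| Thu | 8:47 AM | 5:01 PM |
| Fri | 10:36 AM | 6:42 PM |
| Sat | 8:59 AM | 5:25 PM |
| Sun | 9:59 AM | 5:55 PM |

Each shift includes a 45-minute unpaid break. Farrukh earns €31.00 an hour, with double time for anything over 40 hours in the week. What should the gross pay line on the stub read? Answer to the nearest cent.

Tue: 5:28 AM–2:25 PM = 8 h 57 min; less 45 min break → 8 h 12 min
Wed: 11:07 AM–7:05 PM = 7 h 58 min; less 45 min break → 7 h 13 min
Thu: 8:47 AM–5:01 PM = 8 h 14 min; less 45 min break → 7 h 29 min
Fri: 10:36 AM–6:42 PM = 8 h 6 min; less 45 min break → 7 h 21 min
Sat: 8:59 AM–5:25 PM = 8 h 26 min; less 45 min break → 7 h 41 min
Sun: 9:59 AM–5:55 PM = 7 h 56 min; less 45 min break → 7 h 11 min
Total worked: 45 h 7 min = 2707 min.
Regular 40 h 0 min = 2400 min at €31.00/h; overtime 5 h 7 min = 307 min at €62.00/h.
Pay = (2400 × €31.00 + 307 × €62.00) ÷ 60 = €1557.23.

€1557.23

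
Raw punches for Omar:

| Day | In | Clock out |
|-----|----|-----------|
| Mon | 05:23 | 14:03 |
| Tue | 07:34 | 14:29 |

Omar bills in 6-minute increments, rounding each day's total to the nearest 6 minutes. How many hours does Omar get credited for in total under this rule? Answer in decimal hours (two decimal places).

15.60 hours

Mon: 05:23–14:03 = 8 h 40 min → rounds to 8 h 42 min
Tue: 07:34–14:29 = 6 h 55 min → rounds to 6 h 54 min
Total credited: 15 h 36 min.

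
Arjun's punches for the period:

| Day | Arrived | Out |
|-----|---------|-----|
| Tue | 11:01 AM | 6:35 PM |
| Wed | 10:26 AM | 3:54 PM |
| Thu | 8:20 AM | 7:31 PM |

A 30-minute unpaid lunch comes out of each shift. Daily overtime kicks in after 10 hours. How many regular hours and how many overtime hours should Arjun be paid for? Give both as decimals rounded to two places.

Regular 22.03 hours, overtime 0.68 hours

Tue: 11:01 AM–6:35 PM = 7 h 34 min; less 30 min break → 7 h 4 min
Wed: 10:26 AM–3:54 PM = 5 h 28 min; less 30 min break → 4 h 58 min
Thu: 8:20 AM–7:31 PM = 11 h 11 min; less 30 min break → 10 h 41 min
Tue reg 7 h 4 min / OT 0 h 0 min; Wed reg 4 h 58 min / OT 0 h 0 min; Thu reg 10 h 0 min / OT 0 h 41 min.
Totals: regular 22 h 2 min, overtime 0 h 41 min.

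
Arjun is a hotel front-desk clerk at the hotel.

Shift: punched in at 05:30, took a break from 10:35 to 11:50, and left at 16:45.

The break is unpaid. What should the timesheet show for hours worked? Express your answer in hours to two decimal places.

10.00 hours

Shift: 05:30–16:45 = 11 h 15 min; less 75 min break → 10 h 0 min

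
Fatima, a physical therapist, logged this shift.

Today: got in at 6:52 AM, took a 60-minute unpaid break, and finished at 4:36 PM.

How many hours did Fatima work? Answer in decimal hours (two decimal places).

8.73 hours

Today: 6:52 AM–4:36 PM = 9 h 44 min; less 60 min break → 8 h 44 min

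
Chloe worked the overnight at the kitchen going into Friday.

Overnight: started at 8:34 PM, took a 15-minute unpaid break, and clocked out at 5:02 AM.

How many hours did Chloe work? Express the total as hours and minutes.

Overnight: 8:34 PM → midnight = 3 h 26 min; midnight → 5:02 AM = 5 h 2 min; span 8 h 28 min; less 15 min break → 8 h 13 min

8 h 13 min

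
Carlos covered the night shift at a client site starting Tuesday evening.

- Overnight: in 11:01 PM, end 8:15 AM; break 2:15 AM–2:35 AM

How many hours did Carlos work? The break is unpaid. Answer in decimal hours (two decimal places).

8.90 hours

Overnight: 11:01 PM → midnight = 0 h 59 min; midnight → 8:15 AM = 8 h 15 min; span 9 h 14 min; less 20 min break → 8 h 54 min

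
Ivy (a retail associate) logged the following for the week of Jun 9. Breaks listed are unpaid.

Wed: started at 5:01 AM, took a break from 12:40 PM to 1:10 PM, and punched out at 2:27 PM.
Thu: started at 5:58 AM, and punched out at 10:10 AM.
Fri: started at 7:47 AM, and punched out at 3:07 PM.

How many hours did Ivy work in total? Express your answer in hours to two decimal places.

Wed: 5:01 AM–2:27 PM = 9 h 26 min; less 30 min break → 8 h 56 min
Thu: 5:58 AM–10:10 AM = 4 h 12 min
Fri: 7:47 AM–3:07 PM = 7 h 20 min
Total: 8 h 56 min + 4 h 12 min + 7 h 20 min = 20 h 28 min.

20.47 hours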